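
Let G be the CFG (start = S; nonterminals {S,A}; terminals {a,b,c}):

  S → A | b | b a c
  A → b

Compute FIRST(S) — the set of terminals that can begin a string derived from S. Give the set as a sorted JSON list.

FIRST iteration:
iter 1:
  A via A→b: +{b}
  S via S→A: +{b}
  FIRST(S)={b}  FIRST(A)={b}
iter 2: done
  FIRST(S)={b}  FIRST(A)={b}

FIRST(S) = ["b"]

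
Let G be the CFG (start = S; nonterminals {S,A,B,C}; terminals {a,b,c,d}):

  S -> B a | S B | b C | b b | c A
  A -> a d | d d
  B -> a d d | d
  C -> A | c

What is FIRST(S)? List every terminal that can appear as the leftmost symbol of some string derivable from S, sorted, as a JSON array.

Compute FIRST by fixpoint:
round 1:
  A via A→a d: +{a}
  A via A→d d: +{d}
  B via B→a d d: +{a}
  B via B→d: +{d}
  C via C→A: +{a,d}
  C via C→c: +{c}
  S via S→B a: +{a,d}
  S via S→b C: +{b}
  S via S→c A: +{c}
  FIRST(S)={a,b,c,d}  FIRST(A)={a,d}  FIRST(B)={a,d}  FIRST(C)={a,c,d}
round 2: — fixpoint
  FIRST(S)={a,b,c,d}  FIRST(A)={a,d}  FIRST(B)={a,d}  FIRST(C)={a,c,d}

FIRST(S) = ["a", "b", "c", "d"]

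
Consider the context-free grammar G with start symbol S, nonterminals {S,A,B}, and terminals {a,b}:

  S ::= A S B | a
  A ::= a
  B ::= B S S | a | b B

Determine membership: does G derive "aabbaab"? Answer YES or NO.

CNF form of G:
  S -> A X2 | a
  A -> a
  B -> B X1 | T0 B | a
  T0 -> b
  X1 -> S S
  X2 -> S B

CYK table (by increasing span):
  [0..0]={A,B,S}  "a"
  [1..1]={A,B,S}  "a"
  [2..2]={T0}  "b"  orig:{}
  [3..3]={T0}  "b"  orig:{}
  [4..4]={A,B,S}  "a"
  [5..5]={A,B,S}  "a"
  [6..6]={T0}  "b"  orig:{}
  [0..1]={X1,X2}  "aa"  orig:{}
  [1..2]=∅  "ab"
  [2..3]=∅  "bb"
  [3..4]={B}  "ba"
  [4..5]={X1,X2}  "aa"  orig:{}
  [5..6]=∅  "ab"
  [0..2]=∅  "aab"
  [1..3]=∅  "abb"
  [2..4]={B}  "bba"
  [3..5]=∅  "baa"
  [4..6]=∅  "aab"
  [0..3]=∅  "aabb"
  [1..4]={X2}  "abba"  orig:{}
  [2..5]=∅  "bbaa"
  [3..6]=∅  "baab"
  [0..4]={S}  "aabba"
  [1..5]=∅  "abbaa"
  [2..6]=∅  "bbaab"
  [0..5]={X1,X2}  "aabbaa"  orig:{}
  [1..6]=∅  "abbaab"
  [0..6]=∅  "aabbaab"

S ∉ T[0,6] ⇒ NO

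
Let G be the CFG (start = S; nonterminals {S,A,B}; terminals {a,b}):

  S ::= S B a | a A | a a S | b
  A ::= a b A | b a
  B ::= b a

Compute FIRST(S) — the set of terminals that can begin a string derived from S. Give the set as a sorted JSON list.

Compute FIRST by fixpoint:
[1]
  A via A→a b A: +{a}
  A via A→b a: +{b}
  B via B→b a: +{b}
  S via S→a A: +{a}
  S via S→b: +{b}
  FIRST[S]={a,b}  FIRST[A]={a,b}  FIRST[B]={b}
[2] — fixpoint
  FIRST[S]={a,b}  FIRST[A]={a,b}  FIRST[B]={b}

FIRST(S) = ["a", "b"]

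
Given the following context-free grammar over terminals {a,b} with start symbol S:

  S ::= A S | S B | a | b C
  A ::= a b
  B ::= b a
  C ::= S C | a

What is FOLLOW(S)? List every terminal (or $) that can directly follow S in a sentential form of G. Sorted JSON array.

FIRST iteration:
[1]
  A via A→a b: +{a}
  B via B→b a: +{b}
  C via C→a: +{a}
  S via S→A S: +{a}
  S via S→b C: +{b}
  FIRST[S]={a,b}  FIRST[A]={a}  FIRST[B]={b}  FIRST[C]={a}
[2]
  C via C→S C: +{b}
  FIRST[S]={a,b}  FIRST[A]={a}  FIRST[B]={b}  FIRST[C]={a,b}
[3] (stable)
  FIRST[S]={a,b}  FIRST[A]={a}  FIRST[B]={b}  FIRST[C]={a,b}

FOLLOW iteration:
seed FOLLOW(S) with $
pass 1:
  C→S C: FOLLOW(S) ⊇ FIRST(C) = {a,b}; new: +{a,b}
  S→A S: FOLLOW(A) ⊇ FIRST(S) = {a,b}; new: +{a,b}
  S→S B: FOLLOW(B) ⊇ FOLLOW(S) ⊇ {$,a,b}; new: +{$,a,b}
  S→b C: FOLLOW(C) ⊇ FOLLOW(S) ⊇ {$,a,b}; new: +{$,a,b}
  FOLLOW(S)={$,a,b}  FOLLOW(A)={a,b}  FOLLOW(B)={$,a,b}  FOLLOW(C)={$,a,b}
pass 2: done
  FOLLOW(S)={$,a,b}  FOLLOW(A)={a,b}  FOLLOW(B)={$,a,b}  FOLLOW(C)={$,a,b}

FOLLOW(S) = ["$", "a", "b"]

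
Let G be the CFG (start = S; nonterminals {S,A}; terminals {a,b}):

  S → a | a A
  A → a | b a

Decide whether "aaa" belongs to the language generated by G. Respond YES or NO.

CNF form of G:
  S -> T1 A | a
  A -> T0 T1 | a
  T0 -> b
  T1 -> a

Fill CYK table bottom-up:
  T[0,0] 'a' = {A,S,T1}  orig:{A,S}
  T[1,1] 'a' = {A,S,T1}  orig:{A,S}
  T[2,2] 'a' = {A,S,T1}  orig:{A,S}
  T[0,1] 'aa' = {S}
  T[1,2] 'aa' = {S}
  T[0,2] 'aaa' = ∅

S ∉ T[0,2] ⇒ NO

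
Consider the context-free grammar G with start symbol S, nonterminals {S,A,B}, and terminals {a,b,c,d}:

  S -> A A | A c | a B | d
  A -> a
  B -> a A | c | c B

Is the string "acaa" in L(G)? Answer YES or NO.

Convert to CNF:
  S -> A A | A T1 | T0 B | d
  A -> a
  B -> T0 A | T1 B | c
  T0 -> a
  T1 -> c

Fill CYK table bottom-up:
  T[0,0] 'a' = {A,T0}  orig:{A}
  T[1,1] 'c' = {B,T1}  orig:{B}
  T[2,2] 'a' = {A,T0}  orig:{A}
  T[3,3] 'a' = {A,T0}  orig:{A}
  T[0,1] 'ac' = {S}
  T[1,2] 'ca' = ∅
  T[2,3] 'aa' = {B,S}
  T[0,2] 'aca' = ∅
  T[1,3] 'caa' = {B}
  T[0,3] 'acaa' = {S}

S ∈ T[0,3] ⇒ YES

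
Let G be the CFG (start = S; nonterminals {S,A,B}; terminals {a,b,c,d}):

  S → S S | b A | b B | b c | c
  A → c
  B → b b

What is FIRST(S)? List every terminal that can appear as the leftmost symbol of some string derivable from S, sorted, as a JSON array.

FIRST sets, iterate to fixpoint:
round 1:
  A via A→c: +{c}
  B via B→b b: +{b}
  S via S→b A: +{b}
  S via S→c: +{c}
  S: {b,c}  A: {c}  B: {b}
round 2: done
  S: {b,c}  A: {c}  B: {b}

FIRST(S) = ["b", "c"]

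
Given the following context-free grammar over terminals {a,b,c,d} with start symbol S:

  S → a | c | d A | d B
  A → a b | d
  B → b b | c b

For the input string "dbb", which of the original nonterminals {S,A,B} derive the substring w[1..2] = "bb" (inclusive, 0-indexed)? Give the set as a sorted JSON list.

CNF form of G:
  S -> T3 A | T3 B | a | c
  A -> T0 T1 | d
  B -> T1 T1 | T2 T1
  T0 -> a
  T1 -> b
  T2 -> c
  T3 -> d

Fill CYK table bottom-up, restricted to cells inside w[1..2]:
  cell(1,1) b: {T1}  orig:{}
  cell(2,2) b: {T1}  orig:{}
  cell(1,2) bb: {B}

Original NTs in T[1,2] deriving "bb": ["B"]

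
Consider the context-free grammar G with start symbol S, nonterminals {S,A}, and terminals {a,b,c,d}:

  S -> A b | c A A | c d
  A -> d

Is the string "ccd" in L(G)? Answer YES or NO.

CNF form of G:
  S -> A T0 | T1 T2 | T1 X3
  A -> d
  T0 -> b
  T1 -> c
  T2 -> d
  X3 -> A A

Fill CYK table bottom-up:
  T[0,0] 'c' = {T1}  orig:{}
  T[1,1] 'c' = {T1}  orig:{}
  T[2,2] 'd' = {A,T2}  orig:{A}
  T[0,1] 'cc' = ∅
  T[1,2] 'cd' = {S}
  T[0,2] 'ccd' = ∅

S ∉ T[0,2] ⇒ NO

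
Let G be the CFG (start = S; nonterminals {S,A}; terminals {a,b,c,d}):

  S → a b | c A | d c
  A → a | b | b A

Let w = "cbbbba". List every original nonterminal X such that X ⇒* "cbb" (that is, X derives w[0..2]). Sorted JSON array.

CNF form of G:
  S -> T1 T0 | T2 A | T3 T2
  A -> T0 A | a | b
  T0 -> b
  T1 -> a
  T2 -> c
  T3 -> d

CYK fill, restricted to cells inside w[0..2]:
  cell(0,0) c: {T2}  orig:{}
  cell(1,1) b: {A,T0}  orig:{A}
  cell(2,2) b: {A,T0}  orig:{A}
  cell(0,1) cb: {S}
  cell(1,2) bb: {A}
  cell(0,2) cbb: {S}

Original NTs in T[0,2] deriving "cbb": ["S"]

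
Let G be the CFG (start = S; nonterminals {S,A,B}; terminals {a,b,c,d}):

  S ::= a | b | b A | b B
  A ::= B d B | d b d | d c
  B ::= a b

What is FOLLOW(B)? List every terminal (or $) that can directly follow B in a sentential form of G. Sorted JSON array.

Compute FIRST by fixpoint:
[1]
  A via A→d b d: +{d}
  B via B→a b: +{a}
  S via S→a: +{a}
  S via S→b: +{b}
  FIRST(S)={a,b}  FIRST(A)={d}  FIRST(B)={a}
[2]
  A via A→B d B: +{a}
  FIRST(S)={a,b}  FIRST(A)={a,d}  FIRST(B)={a}
[3] — fixpoint
  FIRST(S)={a,b}  FIRST(A)={a,d}  FIRST(B)={a}

FOLLOW iteration:
initialize: $ ∈ FOLLOW(S)
iter 1:
  A→B d B: FOLLOW(B) ⊇ FIRST(d) = {d}; new: +{d}
  S→b A: FOLLOW(A) ⊇ FOLLOW(S) ⊇ {$}; new: +{$}
  S→b B: FOLLOW(B) ⊇ FOLLOW(S) ⊇ {$}; new: +{$}
  FOLLOW[S]={$}  FOLLOW[A]={$}  FOLLOW[B]={$,d}
iter 2: (stable)
  FOLLOW[S]={$}  FOLLOW[A]={$}  FOLLOW[B]={$,d}

FOLLOW(B) = ["$", "d"]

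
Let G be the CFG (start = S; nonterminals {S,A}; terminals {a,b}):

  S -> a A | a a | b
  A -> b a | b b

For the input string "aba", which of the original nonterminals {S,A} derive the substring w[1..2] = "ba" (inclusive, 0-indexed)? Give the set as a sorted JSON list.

CNF form of G:
  S -> T1 A | T1 T1 | b
  A -> T0 T0 | T0 T1
  T0 -> b
  T1 -> a

Fill CYK table bottom-up, restricted to cells inside w[1..2]:
  T[1,1] 'b' = {S,T0}  orig:{S}
  T[2,2] 'a' = {T1}  orig:{}
  T[1,2] 'ba' = {A}

Original NTs in T[1,2] deriving "ba": ["A"]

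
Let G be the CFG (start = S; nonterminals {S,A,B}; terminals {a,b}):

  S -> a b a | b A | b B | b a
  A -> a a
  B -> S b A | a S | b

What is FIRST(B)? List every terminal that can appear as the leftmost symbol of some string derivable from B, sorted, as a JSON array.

FIRST iteration:
round 1:
  A via A→a a: +{a}
  B via B→a S: +{a}
  B via B→b: +{b}
  S via S→a b a: +{a}
  S via S→b A: +{b}
  FIRST[S]={a,b}  FIRST[A]={a}  FIRST[B]={a,b}
round 2: done
  FIRST[S]={a,b}  FIRST[A]={a}  FIRST[B]={a,b}

FIRST(B) = ["a", "b"]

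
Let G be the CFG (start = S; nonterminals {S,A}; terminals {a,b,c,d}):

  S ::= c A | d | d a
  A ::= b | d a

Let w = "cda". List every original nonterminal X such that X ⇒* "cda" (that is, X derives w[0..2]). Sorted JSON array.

Convert to CNF:
  S -> T0 T1 | T2 A | d
  A -> T0 T1 | b
  T0 -> d
  T1 -> a
  T2 -> c

CYK table (by increasing span), restricted to cells inside w[0..2]:
  T[0,0] 'c' = {T2}  orig:{}
  T[1,1] 'd' = {S,T0}  orig:{S}
  T[2,2] 'a' = {T1}  orig:{}
  T[0,1] 'cd' = ∅
  T[1,2] 'da' = {A,S}
  T[0,2] 'cda' = {S}

Original NTs in T[0,2] deriving "cda": ["S"]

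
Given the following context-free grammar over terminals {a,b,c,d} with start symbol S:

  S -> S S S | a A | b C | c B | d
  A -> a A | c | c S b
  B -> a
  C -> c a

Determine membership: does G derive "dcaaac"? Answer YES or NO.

Convert to CNF:
  S -> S X4 | T0 A | T1 B | T2 C | d
  A -> T0 A | T1 X3 | c
  B -> a
  C -> T1 T0
  T0 -> a
  T1 -> c
  T2 -> b
  X3 -> S T2
  X4 -> S S

CYK table (by increasing span):
  cell(0,0) d: {S}
  cell(1,1) c: {A,T1}  orig:{A}
  cell(2,2) a: {B,T0}  orig:{B}
  cell(3,3) a: {B,T0}  orig:{B}
  cell(4,4) a: {B,T0}  orig:{B}
  cell(5,5) c: {A,T1}  orig:{A}
  cell(0,1) dc: ∅
  cell(1,2) ca: {C,S}
  cell(2,3) aa: ∅
  cell(3,4) aa: ∅
  cell(4,5) ac: {A,S}
  cell(0,2) dca: {X4}  orig:{}
  cell(1,3) caa: ∅
  cell(2,4) aaa: ∅
  cell(3,5) aac: {A,S}
  cell(0,3) dcaa: ∅
  cell(1,4) caaa: ∅
  cell(2,5) aaac: {A,S}
  cell(0,4) dcaaa: ∅
  cell(1,5) caaac: {X4}  orig:{}
  cell(0,5) dcaaac: {S}

S ∈ T[0,5] ⇒ YES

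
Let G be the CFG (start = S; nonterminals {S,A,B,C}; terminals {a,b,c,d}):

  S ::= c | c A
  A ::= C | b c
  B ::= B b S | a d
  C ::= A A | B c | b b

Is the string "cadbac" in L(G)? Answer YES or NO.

CNF form of G:
  S -> T0 A | c
  A -> A A | B T0 | T1 T0 | T1 T1
  B -> B X4 | T2 T3
  C -> A A | B T0 | T1 T1
  T0 -> c
  T1 -> b
  T2 -> a
  T3 -> d
  X4 -> T1 S

CYK table (by increasing span):
  cell(0,0) c: {S,T0}  orig:{S}
  cell(1,1) a: {T2}  orig:{}
  cell(2,2) d: {T3}  orig:{}
  cell(3,3) b: {T1}  orig:{}
  cell(4,4) a: {T2}  orig:{}
  cell(5,5) c: {S,T0}  orig:{S}
  cell(0,1) ca: ∅
  cell(1,2) ad: {B}
  cell(2,3) db: ∅
  cell(3,4) ba: ∅
  cell(4,5) ac: ∅
  cell(0,2) cad: ∅
  cell(1,3) adb: ∅
  cell(2,4) dba: ∅
  cell(3,5) bac: ∅
  cell(0,3) cadb: ∅
  cell(1,4) adba: ∅
  cell(2,5) dbac: ∅
  cell(0,4) cadba: ∅
  cell(1,5) adbac: ∅
  cell(0,5) cadbac: ∅

S ∉ T[0,5] ⇒ NO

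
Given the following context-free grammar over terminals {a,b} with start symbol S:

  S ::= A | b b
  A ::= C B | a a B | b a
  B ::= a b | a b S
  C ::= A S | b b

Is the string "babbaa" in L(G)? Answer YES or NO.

CNF form of G:
  S -> C B | T0 X4 | T1 T0 | T1 T1
  A -> C B | T0 X2 | T1 T0
  B -> T0 T1 | T0 X3
  C -> A S | T1 T1
  T0 -> a
  T1 -> b
  X2 -> T0 B
  X3 -> T1 S
  X4 -> T0 B

CYK fill:
  [0..0]={T1}  "b"  orig:{}
  [1..1]={T0}  "a"  orig:{}
  [2..2]={T1}  "b"  orig:{}
  [3..3]={T1}  "b"  orig:{}
  [4..4]={T0}  "a"  orig:{}
  [5..5]={T0}  "a"  orig:{}
  [0..1]={A,S}  "ba"
  [1..2]={B}  "ab"
  [2..3]={C,S}  "bb"
  [3..4]={A,S}  "ba"
  [4..5]=∅  "aa"
  [0..2]=∅  "bab"
  [1..3]=∅  "abb"
  [2..4]={X3}  "bba"  orig:{}
  [3..5]=∅  "baa"
  [0..3]={C}  "babb"
  [1..4]={B}  "abba"
  [2..5]=∅  "bbaa"
  [0..4]=∅  "babba"
  [1..5]=∅  "abbaa"
  [0..5]=∅  "babbaa"

S ∉ T[0,5] ⇒ NO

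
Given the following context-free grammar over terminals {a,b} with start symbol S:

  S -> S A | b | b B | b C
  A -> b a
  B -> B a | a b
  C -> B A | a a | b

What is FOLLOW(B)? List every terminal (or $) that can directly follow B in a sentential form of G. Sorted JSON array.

FIRST sets, iterate to fixpoint:
pass 1:
  A via A→b a: +{b}
  B via B→a b: +{a}
  C via C→B A: +{a}
  C via C→b: +{b}
  S via S→b: +{b}
  FIRST(S)={b}  FIRST(A)={b}  FIRST(B)={a}  FIRST(C)={a,b}
pass 2: (no change)
  FIRST(S)={b}  FIRST(A)={b}  FIRST(B)={a}  FIRST(C)={a,b}

FOLLOW iteration:
seed FOLLOW(S) with $
pass 1:
  B→B a: FOLLOW(B) ⊇ FIRST(a) = {a}; new: +{a}
  C→B A: FOLLOW(B) ⊇ FIRST(A) = {b}; new: +{b}
  S→S A: FOLLOW(S) ⊇ FIRST(A) = {b}; new: +{b}
  S→S A: FOLLOW(A) ⊇ FOLLOW(S) ⊇ {$,b}; new: +{$,b}
  S→b B: FOLLOW(B) ⊇ FOLLOW(S) ⊇ {$,b}; new: +{$}
  S→b C: FOLLOW(C) ⊇ FOLLOW(S) ⊇ {$,b}; new: +{$,b}
  FOLLOW[S]={$,b}  FOLLOW[A]={$,b}  FOLLOW[B]={$,a,b}  FOLLOW[C]={$,b}
pass 2: — fixpoint
  FOLLOW[S]={$,b}  FOLLOW[A]={$,b}  FOLLOW[B]={$,a,b}  FOLLOW[C]={$,b}

FOLLOW(B) = ["$", "a", "b"]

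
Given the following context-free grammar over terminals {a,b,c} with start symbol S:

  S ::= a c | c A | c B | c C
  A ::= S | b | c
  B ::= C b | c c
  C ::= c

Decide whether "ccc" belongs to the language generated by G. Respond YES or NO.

Convert to CNF:
  S -> T0 T1 | T1 A | T1 B | T1 C
  A -> T0 T1 | T1 A | T1 B | T1 C | b | c
  B -> C T2 | T1 T1
  C -> c
  T0 -> a
  T1 -> c
  T2 -> b

CYK fill:
  cell(0,0) c: {A,C,T1}  orig:{A,C}
  cell(1,1) c: {A,C,T1}  orig:{A,C}
  cell(2,2) c: {A,C,T1}  orig:{A,C}
  cell(0,1) cc: {A,B,S}
  cell(1,2) cc: {A,B,S}
  cell(0,2) ccc: {A,S}

S ∈ T[0,2] ⇒ YES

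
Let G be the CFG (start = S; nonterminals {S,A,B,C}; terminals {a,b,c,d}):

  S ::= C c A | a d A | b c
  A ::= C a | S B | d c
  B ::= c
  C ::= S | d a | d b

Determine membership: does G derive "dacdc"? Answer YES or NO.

Convert to CNF:
  S -> C X6 | T0 X7 | T3 T2
  A -> C T0 | S B | T1 T2
  B -> c
  C -> C X4 | T0 X5 | T1 T0 | T1 T3 | T3 T2
  T0 -> a
  T1 -> d
  T2 -> c
  T3 -> b
  X4 -> T2 A
  X5 -> T1 A
  X6 -> T2 A
  X7 -> T1 A

Fill CYK table bottom-up:
  T[0,0] 'd' = {T1}  orig:{}
  T[1,1] 'a' = {T0}  orig:{}
  T[2,2] 'c' = {B,T2}  orig:{B}
  T[3,3] 'd' = {T1}  orig:{}
  T[4,4] 'c' = {B,T2}  orig:{B}
  T[0,1] 'da' = {C}
  T[1,2] 'ac' = ∅
  T[2,3] 'cd' = ∅
  T[3,4] 'dc' = {A}
  T[0,2] 'dac' = ∅
  T[1,3] 'acd' = ∅
  T[2,4] 'cdc' = {X4,X6}  orig:{}
  T[0,3] 'dacd' = ∅
  T[1,4] 'acdc' = ∅
  T[0,4] 'dacdc' = {C,S}

S ∈ T[0,4] ⇒ YES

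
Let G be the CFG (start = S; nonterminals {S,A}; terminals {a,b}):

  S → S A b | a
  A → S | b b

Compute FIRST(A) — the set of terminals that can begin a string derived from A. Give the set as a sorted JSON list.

FIRST sets, iterate to fixpoint:
[1]
  A via A→b b: +{b}
  S via S→a: +{a}
  FIRST(S)={a}  FIRST(A)={b}
[2]
  A via A→S: +{a}
  FIRST(S)={a}  FIRST(A)={a,b}
[3] done
  FIRST(S)={a}  FIRST(A)={a,b}

FIRST(A) = ["a", "b"]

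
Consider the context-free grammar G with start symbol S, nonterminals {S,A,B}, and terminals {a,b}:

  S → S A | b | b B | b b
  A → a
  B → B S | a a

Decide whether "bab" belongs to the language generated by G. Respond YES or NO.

CNF form of G:
  S -> S A | T1 B | T1 T1 | b
  A -> a
  B -> B S | T0 T0
  T0 -> a
  T1 -> b

CYK table (by increasing span):
  T[0,0] 'b' = {S,T1}  orig:{S}
  T[1,1] 'a' = {A,T0}  orig:{A}
  T[2,2] 'b' = {S,T1}  orig:{S}
  T[0,1] 'ba' = {S}
  T[1,2] 'ab' = ∅
  T[0,2] 'bab' = ∅

S ∉ T[0,2] ⇒ NO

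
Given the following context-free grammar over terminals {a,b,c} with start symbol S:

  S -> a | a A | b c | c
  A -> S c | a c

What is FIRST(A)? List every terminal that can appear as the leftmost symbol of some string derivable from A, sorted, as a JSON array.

FIRST sets, iterate to fixpoint:
round 1:
  A via A→a c: +{a}
  S via S→a: +{a}
  S via S→b c: +{b}
  S via S→c: +{c}
  S: {a,b,c}  A: {a}
round 2:
  A via A→S c: +{b,c}
  S: {a,b,c}  A: {a,b,c}
round 3: (no change)
  S: {a,b,c}  A: {a,b,c}

FIRST(A) = ["a", "b", "c"]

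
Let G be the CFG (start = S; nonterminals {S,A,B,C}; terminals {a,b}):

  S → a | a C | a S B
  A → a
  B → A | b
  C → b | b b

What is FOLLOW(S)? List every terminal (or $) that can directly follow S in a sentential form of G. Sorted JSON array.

FIRST sets, iterate to fixpoint:
iter 1:
  A via A→a: +{a}
  B via B→A: +{a}
  B via B→b: +{b}
  C via C→b: +{b}
  S via S→a: +{a}
  FIRST(S)={a}  FIRST(A)={a}  FIRST(B)={a,b}  FIRST(C)={b}
iter 2: (stable)
  FIRST(S)={a}  FIRST(A)={a}  FIRST(B)={a,b}  FIRST(C)={b}

FOLLOW iteration:
seed FOLLOW(S) with $
pass 1:
  S→a C: FOLLOW(C) ⊇ FOLLOW(S) ⊇ {$}; new: +{$}
  S→a S B: FOLLOW(S) ⊇ FIRST(B) = {a,b}; new: +{a,b}
  S→a S B: FOLLOW(B) ⊇ FOLLOW(S) ⊇ {$,a,b}; new: +{$,a,b}
  S: {$,a,b}  A: {}  B: {$,a,b}  C: {$}
pass 2:
  B→A: FOLLOW(A) ⊇ FOLLOW(B) ⊇ {$,a,b}; new: +{$,a,b}
  S→a C: FOLLOW(C) ⊇ FOLLOW(S) ⊇ {$,a,b}; new: +{a,b}
  S: {$,a,b}  A: {$,a,b}  B: {$,a,b}  C: {$,a,b}
pass 3: (no change)
  S: {$,a,b}  A: {$,a,b}  B: {$,a,b}  C: {$,a,b}

FOLLOW(S) = ["$", "a", "b"]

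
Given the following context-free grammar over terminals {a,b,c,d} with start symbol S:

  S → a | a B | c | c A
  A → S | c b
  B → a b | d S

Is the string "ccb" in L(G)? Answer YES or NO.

Convert to CNF:
  S -> T0 B | T1 A | a | c
  A -> T0 B | T1 A | T1 T2 | a | c
  B -> T0 T2 | T3 S
  T0 -> a
  T1 -> c
  T2 -> b
  T3 -> d

CYK fill:
  cell(0,0) c: {A,S,T1}  orig:{A,S}
  cell(1,1) c: {A,S,T1}  orig:{A,S}
  cell(2,2) b: {T2}  orig:{}
  cell(0,1) cc: {A,S}
  cell(1,2) cb: {A}
  cell(0,2) ccb: {A,S}

S ∈ T[0,2] ⇒ YES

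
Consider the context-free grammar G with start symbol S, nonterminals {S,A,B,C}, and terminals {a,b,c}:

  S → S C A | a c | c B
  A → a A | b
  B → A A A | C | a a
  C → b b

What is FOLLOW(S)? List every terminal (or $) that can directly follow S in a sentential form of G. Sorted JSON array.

FIRST sets, iterate to fixpoint:
[1]
  A via A→a A: +{a}
  A via A→b: +{b}
  B via B→A A A: +{a,b}
  C via C→b b: +{b}
  S via S→a c: +{a}
  S via S→c B: +{c}
  FIRST[S]={a,c}  FIRST[A]={a,b}  FIRST[B]={a,b}  FIRST[C]={b}
[2] (stable)
  FIRST[S]={a,c}  FIRST[A]={a,b}  FIRST[B]={a,b}  FIRST[C]={b}

Compute FOLLOW by fixpoint:
seed FOLLOW(S) with $
iter 1:
  B→A A A: FOLLOW(A) ⊇ FIRST(A) = {a,b}; new: +{a,b}
  S→S C A: FOLLOW(S) ⊇ FIRST(C) = {b}; new: +{b}
  S→S C A: FOLLOW(C) ⊇ FIRST(A) = {a,b}; new: +{a,b}
  S→S C A: FOLLOW(A) ⊇ FOLLOW(S) ⊇ {$,b}; new: +{$}
  S→c B: FOLLOW(B) ⊇ FOLLOW(S) ⊇ {$,b}; new: +{$,b}
  FOLLOW[S]={$,b}  FOLLOW[A]={$,a,b}  FOLLOW[B]={$,b}  FOLLOW[C]={a,b}
iter 2:
  B→C: FOLLOW(C) ⊇ FOLLOW(B) ⊇ {$,b}; new: +{$}
  FOLLOW[S]={$,b}  FOLLOW[A]={$,a,b}  FOLLOW[B]={$,b}  FOLLOW[C]={$,a,b}
iter 3: done
  FOLLOW[S]={$,b}  FOLLOW[A]={$,a,b}  FOLLOW[B]={$,b}  FOLLOW[C]={$,a,b}

FOLLOW(S) = ["$", "b"]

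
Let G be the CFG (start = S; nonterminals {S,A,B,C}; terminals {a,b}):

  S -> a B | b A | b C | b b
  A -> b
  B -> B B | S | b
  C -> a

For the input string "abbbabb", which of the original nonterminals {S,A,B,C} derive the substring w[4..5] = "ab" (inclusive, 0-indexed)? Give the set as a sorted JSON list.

Convert to CNF:
  S -> T0 B | T1 A | T1 C | T1 T1
  A -> b
  B -> B B | T0 B | T1 A | T1 C | T1 T1 | b
  C -> a
  T0 -> a
  T1 -> b

CYK table (by increasing span) (cells [i..j] with 4 ≤ i ≤ j ≤ 5 only):
  cell(4,4) a: {C,T0}  orig:{C}
  cell(5,5) b: {A,B,T1}  orig:{A,B}
  cell(4,5) ab: {B,S}

Original NTs in T[4,5] deriving "ab": ["B", "S"]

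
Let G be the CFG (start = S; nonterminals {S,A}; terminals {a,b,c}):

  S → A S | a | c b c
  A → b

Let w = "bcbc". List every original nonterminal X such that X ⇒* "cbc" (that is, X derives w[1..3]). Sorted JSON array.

CNF form of G:
  S -> A S | T0 X2 | a
  A -> b
  T0 -> c
  T1 -> b
  X2 -> T1 T0

Fill CYK table bottom-up — only the sub-triangle for w[1..3]:
  [1..1]={T0}  "c"  orig:{}
  [2..2]={A,T1}  "b"  orig:{A}
  [3..3]={T0}  "c"  orig:{}
  [1..2]=∅  "cb"
  [2..3]={X2}  "bc"  orig:{}
  [1..3]={S}  "cbc"

Original NTs in T[1,3] deriving "cbc": ["S"]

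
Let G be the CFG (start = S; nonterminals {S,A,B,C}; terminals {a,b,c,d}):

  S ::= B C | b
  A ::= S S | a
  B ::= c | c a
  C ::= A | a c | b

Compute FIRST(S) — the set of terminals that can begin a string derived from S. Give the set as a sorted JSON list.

FIRST sets, iterate to fixpoint:
iter 1:
  A via A→a: +{a}
  B via B→c: +{c}
  C via C→A: +{a}
  C via C→b: +{b}
  S via S→B C: +{c}
  S via S→b: +{b}
  FIRST[S]={b,c}  FIRST[A]={a}  FIRST[B]={c}  FIRST[C]={a,b}
iter 2:
  A via A→S S: +{b,c}
  C via C→A: +{c}
  FIRST[S]={b,c}  FIRST[A]={a,b,c}  FIRST[B]={c}  FIRST[C]={a,b,c}
iter 3: (stable)
  FIRST[S]={b,c}  FIRST[A]={a,b,c}  FIRST[B]={c}  FIRST[C]={a,b,c}

FIRST(S) = ["b", "c"]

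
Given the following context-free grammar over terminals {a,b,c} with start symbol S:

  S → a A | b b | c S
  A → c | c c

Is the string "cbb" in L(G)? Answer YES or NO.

CNF form of G:
  S -> T0 S | T1 A | T2 T2
  A -> T0 T0 | c
  T0 -> c
  T1 -> a
  T2 -> b

Fill CYK table bottom-up:
  T[0,0] 'c' = {A,T0}  orig:{A}
  T[1,1] 'b' = {T2}  orig:{}
  T[2,2] 'b' = {T2}  orig:{}
  T[0,1] 'cb' = ∅
  T[1,2] 'bb' = {S}
  T[0,2] 'cbb' = {S}

S ∈ T[0,2] ⇒ YES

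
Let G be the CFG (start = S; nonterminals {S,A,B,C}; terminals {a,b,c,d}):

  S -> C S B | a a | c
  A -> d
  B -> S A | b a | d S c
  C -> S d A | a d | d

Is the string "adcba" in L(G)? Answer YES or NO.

CNF form of G:
  S -> C X6 | T1 T1 | c
  A -> d
  B -> S A | T0 T1 | T2 X4
  C -> S X5 | T1 T2 | d
  T0 -> b
  T1 -> a
  T2 -> d
  T3 -> c
  X4 -> S T3
  X5 -> T2 A
  X6 -> S B

CYK table (by increasing span):
  T[0,0] 'a' = {T1}  orig:{}
  T[1,1] 'd' = {A,C,T2}  orig:{A,C}
  T[2,2] 'c' = {S,T3}  orig:{S}
  T[3,3] 'b' = {T0}  orig:{}
  T[4,4] 'a' = {T1}  orig:{}
  T[0,1] 'ad' = {C}
  T[1,2] 'dc' = ∅
  T[2,3] 'cb' = ∅
  T[3,4] 'ba' = {B}
  T[0,2] 'adc' = ∅
  T[1,3] 'dcb' = ∅
  T[2,4] 'cba' = {X6}  orig:{}
  T[0,3] 'adcb' = ∅
  T[1,4] 'dcba' = {S}
  T[0,4] 'adcba' = {S}

S ∈ T[0,4] ⇒ YES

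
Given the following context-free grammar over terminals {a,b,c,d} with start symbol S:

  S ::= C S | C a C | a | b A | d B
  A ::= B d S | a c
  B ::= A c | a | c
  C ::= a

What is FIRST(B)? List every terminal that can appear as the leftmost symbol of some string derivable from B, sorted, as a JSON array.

FIRST sets, iterate to fixpoint:
[1]
  A via A→a c: +{a}
  B via B→A c: +{a}
  B via B→c: +{c}
  C via C→a: +{a}
  S via S→C S: +{a}
  S via S→b A: +{b}
  S via S→d B: +{d}
  FIRST(S)={a,b,d}  FIRST(A)={a}  FIRST(B)={a,c}  FIRST(C)={a}
[2]
  A via A→B d S: +{c}
  FIRST(S)={a,b,d}  FIRST(A)={a,c}  FIRST(B)={a,c}  FIRST(C)={a}
[3] — fixpoint
  FIRST(S)={a,b,d}  FIRST(A)={a,c}  FIRST(B)={a,c}  FIRST(C)={a}

FIRST(B) = ["a", "c"]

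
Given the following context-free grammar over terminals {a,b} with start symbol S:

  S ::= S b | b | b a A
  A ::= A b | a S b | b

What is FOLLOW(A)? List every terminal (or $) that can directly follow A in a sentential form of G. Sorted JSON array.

FIRST sets, iterate to fixpoint:
round 1:
  A via A→a S b: +{a}
  A via A→b: +{b}
  S via S→b: +{b}
  FIRST[S]={b}  FIRST[A]={a,b}
round 2: done
  FIRST[S]={b}  FIRST[A]={a,b}

FOLLOW sets:
seed FOLLOW(S) with $
pass 1:
  A→A b: FOLLOW(A) ⊇ FIRST(b) = {b}; new: +{b}
  A→a S b: FOLLOW(S) ⊇ FIRST(b) = {b}; new: +{b}
  S→b a A: FOLLOW(A) ⊇ FOLLOW(S) ⊇ {$,b}; new: +{$}
  FOLLOW[S]={$,b}  FOLLOW[A]={$,b}
pass 2: (no change)
  FOLLOW[S]={$,b}  FOLLOW[A]={$,b}

FOLLOW(A) = ["$", "b"]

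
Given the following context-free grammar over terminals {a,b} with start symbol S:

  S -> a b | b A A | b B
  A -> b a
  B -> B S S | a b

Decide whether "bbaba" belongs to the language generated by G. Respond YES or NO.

Convert to CNF:
  S -> T0 B | T0 X3 | T1 T0
  A -> T0 T1
  B -> B X2 | T1 T0
  T0 -> b
  T1 -> a
  X2 -> S S
  X3 -> A A

Fill CYK table bottom-up:
  cell(0,0) b: {T0}  orig:{}
  cell(1,1) b: {T0}  orig:{}
  cell(2,2) a: {T1}  orig:{}
  cell(3,3) b: {T0}  orig:{}
  cell(4,4) a: {T1}  orig:{}
  cell(0,1) bb: ∅
  cell(1,2) ba: {A}
  cell(2,3) ab: {B,S}
  cell(3,4) ba: {A}
  cell(0,2) bba: ∅
  cell(1,3) bab: {S}
  cell(2,4) aba: ∅
  cell(0,3) bbab: ∅
  cell(1,4) baba: {X3}  orig:{}
  cell(0,4) bbaba: {S}

S ∈ T[0,4] ⇒ YES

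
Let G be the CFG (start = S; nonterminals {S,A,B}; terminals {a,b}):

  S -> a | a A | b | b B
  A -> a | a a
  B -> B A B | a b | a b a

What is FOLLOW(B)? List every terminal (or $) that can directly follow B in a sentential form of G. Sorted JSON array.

Compute FIRST by fixpoint:
round 1:
  A via A→a: +{a}
  B via B→a b: +{a}
  S via S→a: +{a}
  S via S→b: +{b}
  S: {a,b}  A: {a}  B: {a}
round 2: (stable)
  S: {a,b}  A: {a}  B: {a}

FOLLOW iteration:
FOLLOW(S) := {$}
iter 1:
  B→B A B: FOLLOW(B) ⊇ FIRST(A) = {a}; new: +{a}
  B→B A B: FOLLOW(A) ⊇ FIRST(B) = {a}; new: +{a}
  S→a A: FOLLOW(A) ⊇ FOLLOW(S) ⊇ {$}; new: +{$}
  S→b B: FOLLOW(B) ⊇ FOLLOW(S) ⊇ {$}; new: +{$}
  S: {$}  A: {$,a}  B: {$,a}
iter 2: (stable)
  S: {$}  A: {$,a}  B: {$,a}

FOLLOW(B) = ["$", "a"]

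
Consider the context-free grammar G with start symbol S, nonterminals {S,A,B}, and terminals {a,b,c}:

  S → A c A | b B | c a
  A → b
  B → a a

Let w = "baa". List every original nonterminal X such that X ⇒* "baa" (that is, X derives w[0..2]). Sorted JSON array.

Convert to CNF:
  S -> A X3 | T1 T0 | T2 B
  A -> b
  B -> T0 T0
  T0 -> a
  T1 -> c
  T2 -> b
  X3 -> T1 A

CYK fill (cells [i..j] with 0 ≤ i ≤ j ≤ 2 only):
  cell(0,0) b: {A,T2}  orig:{A}
  cell(1,1) a: {T0}  orig:{}
  cell(2,2) a: {T0}  orig:{}
  cell(0,1) ba: ∅
  cell(1,2) aa: {B}
  cell(0,2) baa: {S}

Original NTs in T[0,2] deriving "baa": ["S"]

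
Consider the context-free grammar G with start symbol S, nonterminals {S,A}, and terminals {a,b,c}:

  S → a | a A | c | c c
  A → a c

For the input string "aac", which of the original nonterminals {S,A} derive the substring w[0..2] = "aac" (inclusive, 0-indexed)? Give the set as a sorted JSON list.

Convert to CNF:
  S -> T0 A | T1 T1 | a | c
  A -> T0 T1
  T0 -> a
  T1 -> c

CYK fill (cells [i..j] with 0 ≤ i ≤ j ≤ 2 only):
  cell(0,0) a: {S,T0}  orig:{S}
  cell(1,1) a: {S,T0}  orig:{S}
  cell(2,2) c: {S,T1}  orig:{S}
  cell(0,1) aa: ∅
  cell(1,2) ac: {A}
  cell(0,2) aac: {S}

Original NTs in T[0,2] deriving "aac": ["S"]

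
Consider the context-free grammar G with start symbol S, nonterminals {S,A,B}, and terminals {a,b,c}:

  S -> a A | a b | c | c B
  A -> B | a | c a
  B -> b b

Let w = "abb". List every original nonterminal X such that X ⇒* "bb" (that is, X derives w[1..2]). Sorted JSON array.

CNF form of G:
  S -> T1 B | T2 A | T2 T0 | c
  A -> T0 T0 | T1 T2 | a
  B -> T0 T0
  T0 -> b
  T1 -> c
  T2 -> a

CYK fill, restricted to cells inside w[1..2]:
  cell(1,1) b: {T0}  orig:{}
  cell(2,2) b: {T0}  orig:{}
  cell(1,2) bb: {A,B}

Original NTs in T[1,2] deriving "bb": ["A", "B"]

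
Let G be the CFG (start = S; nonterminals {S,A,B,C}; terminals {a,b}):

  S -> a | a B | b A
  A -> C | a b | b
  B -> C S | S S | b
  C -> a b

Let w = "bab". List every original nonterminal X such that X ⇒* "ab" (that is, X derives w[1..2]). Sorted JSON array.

CNF form of G:
  S -> T0 B | T1 A | a
  A -> T0 T1 | b
  B -> C S | S S | b
  C -> T0 T1
  T0 -> a
  T1 -> b

CYK table (by increasing span) (cells [i..j] with 1 ≤ i ≤ j ≤ 2 only):
  cell(1,1) a: {S,T0}  orig:{S}
  cell(2,2) b: {A,B,T1}  orig:{A,B}
  cell(1,2) ab: {A,C,S}

Original NTs in T[1,2] deriving "ab": ["A", "C", "S"]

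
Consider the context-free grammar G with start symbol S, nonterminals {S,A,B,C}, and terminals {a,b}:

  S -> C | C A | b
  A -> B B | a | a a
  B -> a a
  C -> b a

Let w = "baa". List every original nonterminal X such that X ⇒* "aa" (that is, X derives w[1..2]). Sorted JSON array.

Convert to CNF:
  S -> C A | T1 T0 | b
  A -> B B | T0 T0 | a
  B -> T0 T0
  C -> T1 T0
  T0 -> a
  T1 -> b

CYK table (by increasing span), restricted to cells inside w[1..2]:
  [1..1]={A,T0}  "a"  orig:{A}
  [2..2]={A,T0}  "a"  orig:{A}
  [1..2]={A,B}  "aa"

Original NTs in T[1,2] deriving "aa": ["A", "B"]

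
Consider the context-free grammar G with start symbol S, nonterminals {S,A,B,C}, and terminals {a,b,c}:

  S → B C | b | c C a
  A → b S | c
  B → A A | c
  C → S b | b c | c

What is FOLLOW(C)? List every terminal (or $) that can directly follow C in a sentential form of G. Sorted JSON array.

FIRST iteration:
pass 1:
  A via A→b S: +{b}
  A via A→c: +{c}
  B via B→A A: +{b,c}
  C via C→b c: +{b}
  C via C→c: +{c}
  S via S→B C: +{b,c}
  S: {b,c}  A: {b,c}  B: {b,c}  C: {b,c}
pass 2: — fixpoint
  S: {b,c}  A: {b,c}  B: {b,c}  C: {b,c}

Compute FOLLOW by fixpoint:
seed FOLLOW(S) with $
[1]
  B→A A: FOLLOW(A) ⊇ FIRST(A) = {b,c}; new: +{b,c}
  C→S b: FOLLOW(S) ⊇ FIRST(b) = {b}; new: +{b}
  S→B C: FOLLOW(B) ⊇ FIRST(C) = {b,c}; new: +{b,c}
  S→B C: FOLLOW(C) ⊇ FOLLOW(S) ⊇ {$,b}; new: +{$,b}
  S→c C a: FOLLOW(C) ⊇ FIRST(a) = {a}; new: +{a}
  S: {$,b}  A: {b,c}  B: {b,c}  C: {$,a,b}
[2]
  A→b S: FOLLOW(S) ⊇ FOLLOW(A) ⊇ {b,c}; new: +{c}
  S→B C: FOLLOW(C) ⊇ FOLLOW(S) ⊇ {$,b,c}; new: +{c}
  S: {$,b,c}  A: {b,c}  B: {b,c}  C: {$,a,b,c}
[3] done
  S: {$,b,c}  A: {b,c}  B: {b,c}  C: {$,a,b,c}

FOLLOW(C) = ["$", "a", "b", "c"]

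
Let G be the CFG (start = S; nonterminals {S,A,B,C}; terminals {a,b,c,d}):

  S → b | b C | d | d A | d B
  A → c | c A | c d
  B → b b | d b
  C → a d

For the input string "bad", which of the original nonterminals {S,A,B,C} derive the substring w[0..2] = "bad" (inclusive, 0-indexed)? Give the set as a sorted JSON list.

Convert to CNF:
  S -> T1 A | T1 B | T2 C | b | d
  A -> T0 A | T0 T1 | c
  B -> T1 T2 | T2 T2
  C -> T3 T1
  T0 -> c
  T1 -> d
  T2 -> b
  T3 -> a

CYK table (by increasing span) (cells [i..j] with 0 ≤ i ≤ j ≤ 2 only):
  T[0,0] 'b' = {S,T2}  orig:{S}
  T[1,1] 'a' = {T3}  orig:{}
  T[2,2] 'd' = {S,T1}  orig:{S}
  T[0,1] 'ba' = ∅
  T[1,2] 'ad' = {C}
  T[0,2] 'bad' = {S}

Original NTs in T[0,2] deriving "bad": ["S"]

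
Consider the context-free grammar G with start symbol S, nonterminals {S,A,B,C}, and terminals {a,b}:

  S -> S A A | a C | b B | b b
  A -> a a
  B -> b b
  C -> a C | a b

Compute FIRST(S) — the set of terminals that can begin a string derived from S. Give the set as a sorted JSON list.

FIRST sets, iterate to fixpoint:
round 1:
  A via A→a a: +{a}
  B via B→b b: +{b}
  C via C→a C: +{a}
  S via S→a C: +{a}
  S via S→b B: +{b}
  FIRST[S]={a,b}  FIRST[A]={a}  FIRST[B]={b}  FIRST[C]={a}
round 2: (no change)
  FIRST[S]={a,b}  FIRST[A]={a}  FIRST[B]={b}  FIRST[C]={a}

FIRST(S) = ["a", "b"]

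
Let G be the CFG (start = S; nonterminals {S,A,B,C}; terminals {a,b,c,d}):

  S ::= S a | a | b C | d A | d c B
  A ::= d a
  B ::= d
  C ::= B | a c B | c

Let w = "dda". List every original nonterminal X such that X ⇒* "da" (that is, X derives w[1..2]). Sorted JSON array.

Convert to CNF:
  S -> S T1 | T0 A | T0 X5 | T3 C | a
  A -> T0 T1
  B -> d
  C -> T1 X4 | c | d
  T0 -> d
  T1 -> a
  T2 -> c
  T3 -> b
  X4 -> T2 B
  X5 -> T2 B

CYK fill — only the sub-triangle for w[1..2]:
  [1..1]={B,C,T0}  "d"  orig:{B,C}
  [2..2]={S,T1}  "a"  orig:{S}
  [1..2]={A}  "da"

Original NTs in T[1,2] deriving "da": ["A"]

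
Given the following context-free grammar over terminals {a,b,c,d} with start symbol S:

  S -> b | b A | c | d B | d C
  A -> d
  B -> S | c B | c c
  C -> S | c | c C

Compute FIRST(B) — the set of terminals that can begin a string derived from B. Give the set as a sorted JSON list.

FIRST sets, iterate to fixpoint:
iter 1:
  A via A→d: +{d}
  B via B→c B: +{c}
  C via C→c: +{c}
  S via S→b: +{b}
  S via S→c: +{c}
  S via S→d B: +{d}
  FIRST[S]={b,c,d}  FIRST[A]={d}  FIRST[B]={c}  FIRST[C]={c}
iter 2:
  B via B→S: +{b,d}
  C via C→S: +{b,d}
  FIRST[S]={b,c,d}  FIRST[A]={d}  FIRST[B]={b,c,d}  FIRST[C]={b,c,d}
iter 3: (no change)
  FIRST[S]={b,c,d}  FIRST[A]={d}  FIRST[B]={b,c,d}  FIRST[C]={b,c,d}

FIRST(B) = ["b", "c", "d"]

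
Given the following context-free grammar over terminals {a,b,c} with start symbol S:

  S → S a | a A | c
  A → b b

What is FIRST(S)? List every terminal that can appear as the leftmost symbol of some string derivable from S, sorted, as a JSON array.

Compute FIRST by fixpoint:
pass 1:
  A via A→b b: +{b}
  S via S→a A: +{a}
  S via S→c: +{c}
  FIRST[S]={a,c}  FIRST[A]={b}
pass 2: — fixpoint
  FIRST[S]={a,c}  FIRST[A]={b}

FIRST(S) = ["a", "c"]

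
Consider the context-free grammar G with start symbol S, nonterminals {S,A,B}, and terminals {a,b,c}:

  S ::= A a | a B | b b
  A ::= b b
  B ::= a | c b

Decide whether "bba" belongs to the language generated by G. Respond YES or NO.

CNF form of G:
  S -> A T2 | T0 T0 | T2 B
  A -> T0 T0
  B -> T1 T0 | a
  T0 -> b
  T1 -> c
  T2 -> a

CYK table (by increasing span):
  T[0,0] 'b' = {T0}  orig:{}
  T[1,1] 'b' = {T0}  orig:{}
  T[2,2] 'a' = {B,T2}  orig:{B}
  T[0,1] 'bb' = {A,S}
  T[1,2] 'ba' = ∅
  T[0,2] 'bba' = {S}

S ∈ T[0,2] ⇒ YES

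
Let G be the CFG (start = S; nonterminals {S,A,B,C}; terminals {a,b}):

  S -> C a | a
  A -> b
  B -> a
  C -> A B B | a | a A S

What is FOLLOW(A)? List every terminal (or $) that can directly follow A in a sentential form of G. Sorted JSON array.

Compute FIRST by fixpoint:
iter 1:
  A via A→b: +{b}
  B via B→a: +{a}
  C via C→A B B: +{b}
  C via C→a: +{a}
  S via S→C a: +{a,b}
  FIRST[S]={a,b}  FIRST[A]={b}  FIRST[B]={a}  FIRST[C]={a,b}
iter 2: (stable)
  FIRST[S]={a,b}  FIRST[A]={b}  FIRST[B]={a}  FIRST[C]={a,b}

Compute FOLLOW by fixpoint:
seed FOLLOW(S) with $
round 1:
  C→A B B: FOLLOW(A) ⊇ FIRST(B) = {a}; new: +{a}
  C→A B B: FOLLOW(B) ⊇ FIRST(B) = {a}; new: +{a}
  C→a A S: FOLLOW(A) ⊇ FIRST(S) = {a,b}; new: +{b}
  S→C a: FOLLOW(C) ⊇ FIRST(a) = {a}; new: +{a}
  FOLLOW[S]={$}  FOLLOW[A]={a,b}  FOLLOW[B]={a}  FOLLOW[C]={a}
round 2:
  C→a A S: FOLLOW(S) ⊇ FOLLOW(C) ⊇ {a}; new: +{a}
  FOLLOW[S]={$,a}  FOLLOW[A]={a,b}  FOLLOW[B]={a}  FOLLOW[C]={a}
round 3: (no change)
  FOLLOW[S]={$,a}  FOLLOW[A]={a,b}  FOLLOW[B]={a}  FOLLOW[C]={a}

FOLLOW(A) = ["a", "b"]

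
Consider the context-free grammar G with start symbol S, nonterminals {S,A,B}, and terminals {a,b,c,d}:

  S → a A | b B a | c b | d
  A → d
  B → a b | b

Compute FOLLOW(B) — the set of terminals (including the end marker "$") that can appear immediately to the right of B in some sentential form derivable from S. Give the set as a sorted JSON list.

Compute FIRST by fixpoint:
pass 1:
  A via A→d: +{d}
  B via B→a b: +{a}
  B via B→b: +{b}
  S via S→a A: +{a}
  S via S→b B a: +{b}
  S via S→c b: +{c}
  S via S→d: +{d}
  FIRST(S)={a,b,c,d}  FIRST(A)={d}  FIRST(B)={a,b}
pass 2: — fixpoint
  FIRST(S)={a,b,c,d}  FIRST(A)={d}  FIRST(B)={a,b}

FOLLOW iteration:
initialize: $ ∈ FOLLOW(S)
[1]
  S→a A: FOLLOW(A) ⊇ FOLLOW(S) ⊇ {$}; new: +{$}
  S→b B a: FOLLOW(B) ⊇ FIRST(a) = {a}; new: +{a}
  S: {$}  A: {$}  B: {a}
[2] (no change)
  S: {$}  A: {$}  B: {a}

FOLLOW(B) = ["a"]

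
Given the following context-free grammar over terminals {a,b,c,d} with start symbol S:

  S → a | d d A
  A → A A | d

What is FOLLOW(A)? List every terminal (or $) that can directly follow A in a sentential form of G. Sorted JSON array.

FIRST iteration:
iter 1:
  A via A→d: +{d}
  S via S→a: +{a}
  S via S→d d A: +{d}
  S: {a,d}  A: {d}
iter 2: — fixpoint
  S: {a,d}  A: {d}

FOLLOW iteration:
seed FOLLOW(S) with $
round 1:
  A→A A: FOLLOW(A) ⊇ FIRST(A) = {d}; new: +{d}
  S→d d A: FOLLOW(A) ⊇ FOLLOW(S) ⊇ {$}; new: +{$}
  FOLLOW[S]={$}  FOLLOW[A]={$,d}
round 2: — fixpoint
  FOLLOW[S]={$}  FOLLOW[A]={$,d}

FOLLOW(A) = ["$", "d"]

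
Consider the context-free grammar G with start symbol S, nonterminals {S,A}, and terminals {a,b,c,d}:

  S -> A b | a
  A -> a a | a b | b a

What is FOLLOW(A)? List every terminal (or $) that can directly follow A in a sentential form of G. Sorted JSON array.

FIRST iteration:
pass 1:
  A via A→a a: +{a}
  A via A→b a: +{b}
  S via S→A b: +{a,b}
  FIRST(S)={a,b}  FIRST(A)={a,b}
pass 2: — fixpoint
  FIRST(S)={a,b}  FIRST(A)={a,b}

FOLLOW sets:
initialize: $ ∈ FOLLOW(S)
pass 1:
  S→A b: FOLLOW(A) ⊇ FIRST(b) = {b}; new: +{b}
  FOLLOW[S]={$}  FOLLOW[A]={b}
pass 2: (stable)
  FOLLOW[S]={$}  FOLLOW[A]={b}

FOLLOW(A) = ["b"]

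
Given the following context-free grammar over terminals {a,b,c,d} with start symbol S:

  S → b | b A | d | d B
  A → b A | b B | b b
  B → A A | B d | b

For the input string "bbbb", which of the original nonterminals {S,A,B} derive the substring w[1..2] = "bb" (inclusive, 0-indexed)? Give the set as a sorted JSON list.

CNF form of G:
  S -> T0 A | T1 B | b | d
  A -> T0 A | T0 B | T0 T0
  B -> A A | B T1 | b
  T0 -> b
  T1 -> d

CYK fill, restricted to cells inside w[1..2]:
  [1..1]={B,S,T0}  "b"  orig:{B,S}
  [2..2]={B,S,T0}  "b"  orig:{B,S}
  [1..2]={A}  "bb"

Original NTs in T[1,2] deriving "bb": ["A"]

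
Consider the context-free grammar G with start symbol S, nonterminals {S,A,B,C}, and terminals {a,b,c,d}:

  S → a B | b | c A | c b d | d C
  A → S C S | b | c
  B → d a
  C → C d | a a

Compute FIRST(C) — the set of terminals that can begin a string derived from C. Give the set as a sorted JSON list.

FIRST sets, iterate to fixpoint:
pass 1:
  A via A→b: +{b}
  A via A→c: +{c}
  B via B→d a: +{d}
  C via C→a a: +{a}
  S via S→a B: +{a}
  S via S→b: +{b}
  S via S→c A: +{c}
  S via S→d C: +{d}
  FIRST[S]={a,b,c,d}  FIRST[A]={b,c}  FIRST[B]={d}  FIRST[C]={a}
pass 2:
  A via A→S C S: +{a,d}
  FIRST[S]={a,b,c,d}  FIRST[A]={a,b,c,d}  FIRST[B]={d}  FIRST[C]={a}
pass 3: (no change)
  FIRST[S]={a,b,c,d}  FIRST[A]={a,b,c,d}  FIRST[B]={d}  FIRST[C]={a}

FIRST(C) = ["a"]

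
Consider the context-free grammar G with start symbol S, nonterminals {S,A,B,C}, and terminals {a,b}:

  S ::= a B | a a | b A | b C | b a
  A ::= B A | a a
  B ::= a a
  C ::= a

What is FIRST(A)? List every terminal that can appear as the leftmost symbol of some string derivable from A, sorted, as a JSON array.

FIRST sets, iterate to fixpoint:
pass 1:
  A via A→a a: +{a}
  B via B→a a: +{a}
  C via C→a: +{a}
  S via S→a B: +{a}
  S via S→b A: +{b}
  S: {a,b}  A: {a}  B: {a}  C: {a}
pass 2: (no change)
  S: {a,b}  A: {a}  B: {a}  C: {a}

FIRST(A) = ["a"]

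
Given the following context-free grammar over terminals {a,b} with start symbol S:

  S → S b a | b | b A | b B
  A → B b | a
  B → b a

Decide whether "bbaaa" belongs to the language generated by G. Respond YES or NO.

CNF form of G:
  S -> S X2 | T0 A | T0 B | b
  A -> B T0 | a
  B -> T0 T1
  T0 -> b
  T1 -> a
  X2 -> T0 T1

CYK fill:
  [0..0]={S,T0}  "b"  orig:{S}
  [1..1]={S,T0}  "b"  orig:{S}
  [2..2]={A,T1}  "a"  orig:{A}
  [3..3]={A,T1}  "a"  orig:{A}
  [4..4]={A,T1}  "a"  orig:{A}
  [0..1]=∅  "bb"
  [1..2]={B,S,X2}  "ba"  orig:{B,S}
  [2..3]=∅  "aa"
  [3..4]=∅  "aa"
  [0..2]={S}  "bba"
  [1..3]=∅  "baa"
  [2..4]=∅  "aaa"
  [0..3]=∅  "bbaa"
  [1..4]=∅  "baaa"
  [0..4]=∅  "bbaaa"

S ∉ T[0,4] ⇒ NO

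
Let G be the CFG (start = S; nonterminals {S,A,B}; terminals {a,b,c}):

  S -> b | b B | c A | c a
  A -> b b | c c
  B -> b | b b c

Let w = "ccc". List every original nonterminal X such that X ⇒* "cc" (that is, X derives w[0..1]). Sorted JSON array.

CNF form of G:
  S -> T0 B | T1 A | T1 T2 | b
  A -> T0 T0 | T1 T1
  B -> T0 X3 | b
  T0 -> b
  T1 -> c
  T2 -> a
  X3 -> T0 T1

Fill CYK table bottom-up (cells [i..j] with 0 ≤ i ≤ j ≤ 1 only):
  [0..0]={T1}  "c"  orig:{}
  [1..1]={T1}  "c"  orig:{}
  [0..1]={A}  "cc"

Original NTs in T[0,1] deriving "cc": ["A"]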